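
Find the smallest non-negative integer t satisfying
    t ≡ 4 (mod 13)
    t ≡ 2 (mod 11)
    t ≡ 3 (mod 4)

563

The moduli are pairwise coprime; N = 13·11·4 = 572.
N/13 = 44; 44 ≡ 5 (mod 13); 5·8 ≡ 1, so inverse 8.
N/11 = 52; 52 ≡ 8 (mod 11); 8·7 ≡ 1, so inverse 7.
N/4 = 143; 143 ≡ 3 (mod 4); 3·3 ≡ 1, so inverse 3.
t ≡ 4·44·8 + 2·52·7 + 3·143·3 = 3423.
3423 mod 572 = 563.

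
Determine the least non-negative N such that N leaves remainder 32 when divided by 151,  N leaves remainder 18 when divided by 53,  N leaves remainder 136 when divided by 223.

194369

The moduli are pairwise coprime; M = 151·53·223 = 1784669.
M/151 = 11819; 11819 ≡ 41 (mod 151); 41·70 ≡ 1, so inverse 70.
M/53 = 33673; 33673 ≡ 18 (mod 53); 18·3 ≡ 1, so inverse 3.
M/223 = 8003; 8003 ≡ 198 (mod 223); 198·107 ≡ 1, so inverse 107.
N ≡ 32·11819·70 + 18·33673·3 + 136·8003·107 = 144752558.
144752558 mod 1784669 = 194369.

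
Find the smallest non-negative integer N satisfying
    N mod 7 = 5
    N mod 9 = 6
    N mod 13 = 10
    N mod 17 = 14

The moduli are pairwise coprime; M = 7·9·13·17 = 13923.
M/7 = 1989; 1989 ≡ 1 (mod 7), inverse 1.
M/9 = 1547; 1547 ≡ 8 (mod 9); 8·8 ≡ 1, so inverse 8.
M/13 = 1071; 1071 ≡ 5 (mod 13); 5·8 ≡ 1, so inverse 8.
M/17 = 819; 819 ≡ 3 (mod 17); 3·6 ≡ 1, so inverse 6.
N ≡ 5·1989·1 + 6·1547·8 + 10·1071·8 + 14·819·6 = 238677.
238677 mod 13923 = 1986.

1986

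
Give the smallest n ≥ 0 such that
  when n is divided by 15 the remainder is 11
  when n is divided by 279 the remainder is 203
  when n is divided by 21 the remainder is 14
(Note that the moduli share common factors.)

2156

gcd(15, 279) = 3 and 3 | (203 − 11), so the pair is consistent; merging gives n ≡ 761 (mod 1395), where 1395 = lcm(15, 279).
gcd(1395, 21) = 3 and 3 | (14 − 761), so the pair is consistent; merging gives n ≡ 2156 (mod 9765), where 9765 = lcm(1395, 21).
The solution is unique modulo lcm(15, 279, 21) = 9765.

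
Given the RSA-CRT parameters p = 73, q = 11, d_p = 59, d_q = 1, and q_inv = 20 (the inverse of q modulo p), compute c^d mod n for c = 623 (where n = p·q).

m₁ = c^(d_p) mod p: c ≡ 39 (mod 73), and 39^59 mod 73 = 62.
m₂ = c^(d_q) mod q: c ≡ 7 (mod 11), and 7^1 mod 11 = 7.
h = q_inv·(m₁ − m₂) mod p = 20·(62 − 7) mod 73 = 5.
m = m₂ + h·q = 7 + 5·11 = 62.

62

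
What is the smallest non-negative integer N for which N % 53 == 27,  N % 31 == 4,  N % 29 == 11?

The moduli are pairwise coprime; M = 53·31·29 = 47647.
M/53 = 899; 899 ≡ 51 (mod 53); 51·26 ≡ 1, so inverse 26.
M/31 = 1537; 1537 ≡ 18 (mod 31); 18·19 ≡ 1, so inverse 19.
M/29 = 1643; 1643 ≡ 19 (mod 29); 19·26 ≡ 1, so inverse 26.
N ≡ 27·899·26 + 4·1537·19 + 11·1643·26 = 1217808.
1217808 mod 47647 = 26633.

26633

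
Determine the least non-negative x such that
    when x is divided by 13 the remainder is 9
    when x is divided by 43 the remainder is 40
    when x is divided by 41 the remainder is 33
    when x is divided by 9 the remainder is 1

136522

The moduli are pairwise coprime; N = 13·43·41·9 = 206271.
N/13 = 15867; 15867 ≡ 7 (mod 13); 7·2 ≡ 1, so inverse 2.
N/43 = 4797; 4797 ≡ 24 (mod 43); 24·9 ≡ 1, so inverse 9.
N/41 = 5031; 5031 ≡ 29 (mod 41); 29·17 ≡ 1, so inverse 17.
N/9 = 22919; 22919 ≡ 5 (mod 9); 5·2 ≡ 1, so inverse 2.
x ≡ 9·15867·2 + 40·4797·9 + 33·5031·17 + 1·22919·2 = 4880755.
4880755 mod 206271 = 136522.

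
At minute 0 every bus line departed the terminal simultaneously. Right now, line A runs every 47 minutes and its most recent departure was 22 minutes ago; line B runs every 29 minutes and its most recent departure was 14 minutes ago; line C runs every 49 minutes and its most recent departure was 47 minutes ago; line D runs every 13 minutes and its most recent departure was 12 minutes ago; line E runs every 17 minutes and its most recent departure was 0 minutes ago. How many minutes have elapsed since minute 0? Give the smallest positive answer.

3052061

From t ≡ 22 (mod 47) write t = 22 + 47s. Substituting into t ≡ 14 (mod 29) gives 47s ≡ 21 (mod 29), and since 18⁻¹ ≡ 21 (mod 29), s ≡ 6. Hence t ≡ 22 + 47·6 = 304 (mod 1363).
From t ≡ 304 (mod 1363) write t = 304 + 1363s. Substituting into t ≡ 47 (mod 49) gives 1363s ≡ 37 (mod 49), and since 40⁻¹ ≡ 38 (mod 49), s ≡ 34. Hence t ≡ 304 + 1363·34 = 46646 (mod 66787).
From t ≡ 46646 (mod 66787) write t = 46646 + 66787s. Substituting into t ≡ 12 (mod 13) gives 66787s ≡ 10 (mod 13), and since 6⁻¹ ≡ 11 (mod 13), s ≡ 6. Hence t ≡ 46646 + 66787·6 = 447368 (mod 868231).
From t ≡ 447368 (mod 868231) write t = 447368 + 868231s. Substituting into t ≡ 0 (mod 17) gives 868231s ≡ 4 (mod 17), and since 7⁻¹ ≡ 5 (mod 17), s ≡ 3. Hence t ≡ 447368 + 868231·3 = 3052061 (mod 14759927).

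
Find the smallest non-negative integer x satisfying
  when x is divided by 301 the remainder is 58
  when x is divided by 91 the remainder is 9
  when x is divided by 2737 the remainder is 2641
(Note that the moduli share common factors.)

1250713

gcd(301, 91) = 7 and 7 | (9 − 58), so the pair is consistent; merging gives x ≡ 2466 (mod 3913), where 3913 = lcm(301, 91).
gcd(3913, 2737) = 7 and 7 | (2641 − 2466), so the pair is consistent; merging gives x ≡ 1250713 (mod 1529983), where 1529983 = lcm(3913, 2737).
The solution is unique modulo lcm(301, 91, 2737) = 1529983.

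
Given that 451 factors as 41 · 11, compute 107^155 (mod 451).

450

Mod 41: 107 ≡ 25; by Fermat, exponent reduces to 155 mod 40 = 35; 25^35 ≡ 40 (mod 41).
Mod 11: 107 ≡ 8; by Fermat, exponent reduces to 155 mod 10 = 5; 8^5 ≡ 10 (mod 11).
Combine by CRT: x ≡ 40 (mod 41), x ≡ 10 (mod 11) ⇒ x ≡ 450 (mod 451).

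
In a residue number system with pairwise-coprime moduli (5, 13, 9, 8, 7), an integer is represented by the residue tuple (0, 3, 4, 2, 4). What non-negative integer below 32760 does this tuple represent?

12730

The moduli are pairwise coprime; N = 5·13·9·8·7 = 32760.
N/5 = 6552; 6552 ≡ 2 (mod 5); 2·3 ≡ 1, so inverse 3.
N/13 = 2520; 2520 ≡ 11 (mod 13); 11·6 ≡ 1, so inverse 6.
N/9 = 3640; 3640 ≡ 4 (mod 9); 4·7 ≡ 1, so inverse 7.
N/8 = 4095; 4095 ≡ 7 (mod 8); 7·7 ≡ 1, so inverse 7.
N/7 = 4680; 4680 ≡ 4 (mod 7); 4·2 ≡ 1, so inverse 2.
x ≡ 0·6552·3 + 3·2520·6 + 4·3640·7 + 2·4095·7 + 4·4680·2 = 242050.
242050 mod 32760 = 12730.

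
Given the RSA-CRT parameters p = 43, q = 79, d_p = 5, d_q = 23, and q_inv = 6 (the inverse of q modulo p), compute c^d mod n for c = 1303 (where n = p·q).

2009

m₁ = c^(d_p) mod p: c ≡ 13 (mod 43), and 13^5 mod 43 = 31.
m₂ = c^(d_q) mod q: c ≡ 39 (mod 79), and 39^23 mod 79 = 34.
h = q_inv·(m₁ − m₂) mod p = 6·(31 − 34) mod 43 = 25.
m = m₂ + h·q = 34 + 25·79 = 2009.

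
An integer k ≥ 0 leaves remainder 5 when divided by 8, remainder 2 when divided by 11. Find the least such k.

Combine the congruences pairwise.
From k ≡ 5 (mod 8) write k = 5 + 8t. Substituting into k ≡ 2 (mod 11) gives 8t ≡ 8 (mod 11), and since 8⁻¹ ≡ 7 (mod 11), t ≡ 1. Hence k ≡ 5 + 8·1 = 13 (mod 88).

13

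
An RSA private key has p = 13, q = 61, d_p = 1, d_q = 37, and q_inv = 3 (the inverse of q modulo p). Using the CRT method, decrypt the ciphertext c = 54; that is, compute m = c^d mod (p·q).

m₁ = c^(d_p) mod p: c ≡ 2 (mod 13), and 2^1 mod 13 = 2.
m₂ = c^(d_q) mod q: c ≡ 54 (mod 61), and 54^37 mod 61 = 43.
h = q_inv·(m₁ − m₂) mod p = 3·(2 − 43) mod 13 = 7.
m = m₂ + h·q = 43 + 7·61 = 470.

470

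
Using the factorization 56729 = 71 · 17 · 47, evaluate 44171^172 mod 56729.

157

Mod 71: 44171 ≡ 9; by Fermat, exponent reduces to 172 mod 70 = 32; 9^32 ≡ 15 (mod 71).
Mod 17: 44171 ≡ 5; by Fermat, exponent reduces to 172 mod 16 = 12; 5^12 ≡ 4 (mod 17).
Mod 47: 44171 ≡ 38; by Fermat, exponent reduces to 172 mod 46 = 34; 38^34 ≡ 16 (mod 47).
Combine by CRT: x ≡ 15 (mod 71), x ≡ 4 (mod 17), x ≡ 16 (mod 47) ⇒ x ≡ 157 (mod 56729).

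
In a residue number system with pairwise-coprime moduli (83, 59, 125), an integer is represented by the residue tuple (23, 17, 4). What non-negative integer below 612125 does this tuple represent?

The moduli are pairwise coprime; N = 83·59·125 = 612125.
N/83 = 7375; 7375 ≡ 71 (mod 83); 71·76 ≡ 1, so inverse 76.
N/59 = 10375; 10375 ≡ 50 (mod 59); 50·13 ≡ 1, so inverse 13.
N/125 = 4897; 4897 ≡ 22 (mod 125); 22·108 ≡ 1, so inverse 108.
x ≡ 23·7375·76 + 17·10375·13 + 4·4897·108 = 17299879.
17299879 mod 612125 = 160379.

160379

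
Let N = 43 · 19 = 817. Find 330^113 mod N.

Mod 43: 330 ≡ 29; by Fermat, exponent reduces to 113 mod 42 = 29; 29^29 ≡ 12 (mod 43).
Mod 19: 330 ≡ 7; by Fermat, exponent reduces to 113 mod 18 = 5; 7^5 ≡ 11 (mod 19).
Combine by CRT: x ≡ 12 (mod 43), x ≡ 11 (mod 19) ⇒ x ≡ 657 (mod 817).

657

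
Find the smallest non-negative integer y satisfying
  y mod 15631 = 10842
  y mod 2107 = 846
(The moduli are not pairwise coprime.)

57735

gcd(15631, 2107) = 49 and 49 | (846 − 10842), so the pair is consistent; merging gives y ≡ 57735 (mod 672133), where 672133 = lcm(15631, 2107).
The solution is unique modulo lcm(15631, 2107) = 672133.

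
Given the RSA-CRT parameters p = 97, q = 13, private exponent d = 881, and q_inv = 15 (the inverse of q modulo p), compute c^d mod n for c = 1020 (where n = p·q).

535

d_p = d mod (p−1) = 881 mod 96 = 17; d_q = d mod (q−1) = 5.
m₁ = c^(d_p) mod p: c ≡ 50 (mod 97), and 50^17 mod 97 = 50.
m₂ = c^(d_q) mod q: c ≡ 6 (mod 13), and 6^5 mod 13 = 2.
h = q_inv·(m₁ − m₂) mod p = 15·(50 − 2) mod 97 = 41.
m = m₂ + h·q = 2 + 41·13 = 535.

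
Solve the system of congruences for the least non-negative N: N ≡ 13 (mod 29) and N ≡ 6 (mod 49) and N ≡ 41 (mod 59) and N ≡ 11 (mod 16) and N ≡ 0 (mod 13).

4861051

The moduli are pairwise coprime; M = 29·49·59·16·13 = 17438512.
M/29 = 601328; 601328 ≡ 13 (mod 29); 13·9 ≡ 1, so inverse 9.
M/49 = 355888; 355888 ≡ 1 (mod 49), inverse 1.
M/59 = 295568; 295568 ≡ 37 (mod 59); 37·8 ≡ 1, so inverse 8.
M/16 = 1089907; 1089907 ≡ 3 (mod 16); 3·11 ≡ 1, so inverse 11.
M/13 = 1341424; 1341424 ≡ 6 (mod 13); 6·11 ≡ 1, so inverse 11.
N ≡ 13·601328·9 + 6·355888·1 + 41·295568·8 + 11·1089907·11 + 0·1341424·11 = 301315755.
301315755 mod 17438512 = 4861051.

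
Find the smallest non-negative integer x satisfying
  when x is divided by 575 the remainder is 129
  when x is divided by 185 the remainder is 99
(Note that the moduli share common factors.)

gcd(575, 185) = 5 and 5 | (99 − 129), so the pair is consistent; merging gives x ≡ 9904 (mod 21275), where 21275 = lcm(575, 185).
The solution is unique modulo lcm(575, 185) = 21275.

9904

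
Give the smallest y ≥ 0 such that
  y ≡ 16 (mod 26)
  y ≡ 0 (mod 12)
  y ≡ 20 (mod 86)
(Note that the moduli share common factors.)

gcd(26, 12) = 2 and 2 | (0 − 16), so the pair is consistent; merging gives y ≡ 120 (mod 156), where 156 = lcm(26, 12).
gcd(156, 86) = 2 and 2 | (20 − 120), so the pair is consistent; merging gives y ≡ 2772 (mod 6708), where 6708 = lcm(156, 86).
The solution is unique modulo lcm(26, 12, 86) = 6708.

2772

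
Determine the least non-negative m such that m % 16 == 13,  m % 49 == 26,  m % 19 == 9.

7229

The moduli are pairwise coprime; N = 16·49·19 = 14896.
N/16 = 931; 931 ≡ 3 (mod 16); 3·11 ≡ 1, so inverse 11.
N/49 = 304; 304 ≡ 10 (mod 49); 10·5 ≡ 1, so inverse 5.
N/19 = 784; 784 ≡ 5 (mod 19); 5·4 ≡ 1, so inverse 4.
m ≡ 13·931·11 + 26·304·5 + 9·784·4 = 200877.
200877 mod 14896 = 7229.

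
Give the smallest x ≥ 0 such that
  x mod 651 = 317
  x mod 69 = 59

gcd(651, 69) = 3 and 3 | (59 − 317), so the pair is consistent; merging gives x ≡ 12686 (mod 14973), where 14973 = lcm(651, 69).
The solution is unique modulo lcm(651, 69) = 14973.

12686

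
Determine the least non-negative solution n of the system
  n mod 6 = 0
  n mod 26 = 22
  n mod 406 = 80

15102

gcd(6, 26) = 2 and 2 | (22 − 0), so the pair is consistent; merging gives n ≡ 48 (mod 78), where 78 = lcm(6, 26).
gcd(78, 406) = 2 and 2 | (80 − 48), so the pair is consistent; merging gives n ≡ 15102 (mod 15834), where 15834 = lcm(78, 406).
The solution is unique modulo lcm(6, 26, 406) = 15834.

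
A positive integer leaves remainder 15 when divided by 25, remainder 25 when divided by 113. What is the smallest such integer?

590

Combine the congruences pairwise.
From x ≡ 15 (mod 25) write x = 15 + 25t. Substituting into x ≡ 25 (mod 113) gives 25t ≡ 10 (mod 113), and since 25⁻¹ ≡ 104 (mod 113), t ≡ 23. Hence x ≡ 15 + 25·23 = 590 (mod 2825).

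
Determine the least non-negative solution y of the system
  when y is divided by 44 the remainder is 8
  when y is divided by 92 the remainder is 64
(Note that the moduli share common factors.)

Combine the congruences pairwise.
gcd(44, 92) = 4 and 4 | (64 − 8), so the pair is consistent; merging gives y ≡ 800 (mod 1012), where 1012 = lcm(44, 92).
The solution is unique modulo lcm(44, 92) = 1012.

800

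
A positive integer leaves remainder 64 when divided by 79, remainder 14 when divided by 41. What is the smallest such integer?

Combine the congruences pairwise.
From k ≡ 64 (mod 79) write k = 64 + 79t. Substituting into k ≡ 14 (mod 41) gives 79t ≡ 32 (mod 41), and since 38⁻¹ ≡ 27 (mod 41), t ≡ 3. Hence k ≡ 64 + 79·3 = 301 (mod 3239).

301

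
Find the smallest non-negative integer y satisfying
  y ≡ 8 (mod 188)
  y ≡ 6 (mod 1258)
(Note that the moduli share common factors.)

gcd(188, 1258) = 2 and 2 | (6 − 8), so the pair is consistent; merging gives y ≡ 101904 (mod 118252), where 118252 = lcm(188, 1258).
The solution is unique modulo lcm(188, 1258) = 118252.

101904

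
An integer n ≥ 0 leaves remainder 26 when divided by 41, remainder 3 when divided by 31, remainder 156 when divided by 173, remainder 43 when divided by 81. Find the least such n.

The moduli are pairwise coprime; M = 41·31·173·81 = 17810523.
M/41 = 434403; 434403 ≡ 8 (mod 41); 8·36 ≡ 1, so inverse 36.
M/31 = 574533; 574533 ≡ 10 (mod 31); 10·28 ≡ 1, so inverse 28.
M/173 = 102951; 102951 ≡ 16 (mod 173); 16·119 ≡ 1, so inverse 119.
M/81 = 219883; 219883 ≡ 49 (mod 81); 49·43 ≡ 1, so inverse 43.
n ≡ 26·434403·36 + 3·574533·28 + 156·102951·119 + 43·219883·43 = 2772608011.
2772608011 mod 17810523 = 11976946.

11976946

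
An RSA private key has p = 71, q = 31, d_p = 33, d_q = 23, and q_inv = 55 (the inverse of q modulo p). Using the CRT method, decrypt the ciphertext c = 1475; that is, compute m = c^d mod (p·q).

m₁ = c^(d_p) mod p: c ≡ 55 (mod 71), and 55^33 mod 71 = 33.
m₂ = c^(d_q) mod q: c ≡ 18 (mod 31), and 18^23 mod 31 = 7.
h = q_inv·(m₁ − m₂) mod p = 55·(33 − 7) mod 71 = 10.
m = m₂ + h·q = 7 + 10·31 = 317.

317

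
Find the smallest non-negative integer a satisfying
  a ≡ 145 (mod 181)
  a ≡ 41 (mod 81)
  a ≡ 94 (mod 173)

From a ≡ 145 (mod 181) write a = 145 + 181t. Substituting into a ≡ 41 (mod 81) gives 181t ≡ 58 (mod 81), and since 19⁻¹ ≡ 64 (mod 81), t ≡ 67. Hence a ≡ 145 + 181·67 = 12272 (mod 14661).
From a ≡ 12272 (mod 14661) write a = 12272 + 14661t. Substituting into a ≡ 94 (mod 173) gives 14661t ≡ 105 (mod 173), and since 129⁻¹ ≡ 114 (mod 173), t ≡ 33. Hence a ≡ 12272 + 14661·33 = 496085 (mod 2536353).

496085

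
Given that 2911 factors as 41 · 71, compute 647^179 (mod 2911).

Mod 41: 647 ≡ 32; by Fermat, exponent reduces to 179 mod 40 = 19; 32^19 ≡ 9 (mod 41).
Mod 71: 647 ≡ 8; by Fermat, exponent reduces to 179 mod 70 = 39; 8^39 ≡ 49 (mod 71).
Combine by CRT: x ≡ 9 (mod 41), x ≡ 49 (mod 71) ⇒ x ≡ 1895 (mod 2911).

1895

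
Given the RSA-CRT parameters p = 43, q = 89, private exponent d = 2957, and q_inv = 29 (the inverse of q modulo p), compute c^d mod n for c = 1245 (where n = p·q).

d_p = d mod (p−1) = 2957 mod 42 = 17; d_q = d mod (q−1) = 53.
m₁ = c^(d_p) mod p: c ≡ 41 (mod 43), and 41^17 mod 43 = 35.
m₂ = c^(d_q) mod q: c ≡ 88 (mod 89), and 88^53 mod 89 = 88.
h = q_inv·(m₁ − m₂) mod p = 29·(35 − 88) mod 43 = 11.
m = m₂ + h·q = 88 + 11·89 = 1067.

1067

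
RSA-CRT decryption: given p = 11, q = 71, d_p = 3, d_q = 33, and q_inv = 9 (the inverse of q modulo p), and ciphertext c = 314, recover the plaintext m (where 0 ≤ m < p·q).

392

m₁ = c^(d_p) mod p: c ≡ 6 (mod 11), and 6^3 mod 11 = 7.
m₂ = c^(d_q) mod q: c ≡ 30 (mod 71), and 30^33 mod 71 = 37.
h = q_inv·(m₁ − m₂) mod p = 9·(7 − 37) mod 11 = 5.
m = m₂ + h·q = 37 + 5·71 = 392.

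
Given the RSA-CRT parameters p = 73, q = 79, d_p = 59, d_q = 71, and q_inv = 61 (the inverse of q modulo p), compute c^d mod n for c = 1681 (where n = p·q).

m₁ = c^(d_p) mod p: c ≡ 2 (mod 73), and 2^59 mod 73 = 32.
m₂ = c^(d_q) mod q: c ≡ 22 (mod 79), and 22^71 mod 79 = 52.
h = q_inv·(m₁ − m₂) mod p = 61·(32 − 52) mod 73 = 21.
m = m₂ + h·q = 52 + 21·79 = 1711.

1711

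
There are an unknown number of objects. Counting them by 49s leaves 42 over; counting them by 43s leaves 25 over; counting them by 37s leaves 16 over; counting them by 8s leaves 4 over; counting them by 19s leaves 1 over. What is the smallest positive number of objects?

8553972

From N ≡ 42 (mod 49) write N = 42 + 49t. Substituting into N ≡ 25 (mod 43) gives 49t ≡ 26 (mod 43), and since 6⁻¹ ≡ 36 (mod 43), t ≡ 33. Hence N ≡ 42 + 49·33 = 1659 (mod 2107).
From N ≡ 1659 (mod 2107) write N = 1659 + 2107t. Substituting into N ≡ 16 (mod 37) gives 2107t ≡ 22 (mod 37), and since 35⁻¹ ≡ 18 (mod 37), t ≡ 26. Hence N ≡ 1659 + 2107·26 = 56441 (mod 77959).
From N ≡ 56441 (mod 77959) write N = 56441 + 77959t. Substituting into N ≡ 4 (mod 8) gives 77959t ≡ 3 (mod 8), and since 7⁻¹ ≡ 7 (mod 8), t ≡ 5. Hence N ≡ 56441 + 77959·5 = 446236 (mod 623672).
From N ≡ 446236 (mod 623672) write N = 446236 + 623672t. Substituting into N ≡ 1 (mod 19) gives 623672t ≡ 18 (mod 19), and since 16⁻¹ ≡ 6 (mod 19), t ≡ 13. Hence N ≡ 446236 + 623672·13 = 8553972 (mod 11849768).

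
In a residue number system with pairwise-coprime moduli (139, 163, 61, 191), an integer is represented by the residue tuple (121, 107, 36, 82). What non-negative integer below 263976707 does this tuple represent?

80702548

The moduli are pairwise coprime; N = 139·163·61·191 = 263976707.
N/139 = 1899113; 1899113 ≡ 95 (mod 139); 95·60 ≡ 1, so inverse 60.
N/163 = 1619489; 1619489 ≡ 84 (mod 163); 84·33 ≡ 1, so inverse 33.
N/61 = 4327487; 4327487 ≡ 25 (mod 61); 25·22 ≡ 1, so inverse 22.
N/191 = 1382077; 1382077 ≡ 1 (mod 191), inverse 1.
x ≡ 121·1899113·60 + 107·1619489·33 + 36·4327487·22 + 82·1382077·1 = 23046676057.
23046676057 mod 263976707 = 80702548.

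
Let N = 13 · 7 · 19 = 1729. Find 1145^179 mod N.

Mod 13: 1145 ≡ 1; by Fermat, exponent reduces to 179 mod 12 = 11; 1^11 ≡ 1 (mod 13).
Mod 7: 1145 ≡ 4; by Fermat, exponent reduces to 179 mod 6 = 5; 4^5 ≡ 2 (mod 7).
Mod 19: 1145 ≡ 5; by Fermat, exponent reduces to 179 mod 18 = 17; 5^17 ≡ 4 (mod 19).
Combine by CRT: x ≡ 1 (mod 13), x ≡ 2 (mod 7), x ≡ 4 (mod 19) ⇒ x ≡ 1353 (mod 1729).

1353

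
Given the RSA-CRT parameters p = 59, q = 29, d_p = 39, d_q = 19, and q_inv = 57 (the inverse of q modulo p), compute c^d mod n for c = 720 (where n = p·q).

1254

m₁ = c^(d_p) mod p: c ≡ 12 (mod 59), and 12^39 mod 59 = 15.
m₂ = c^(d_q) mod q: c ≡ 24 (mod 29), and 24^19 mod 29 = 7.
h = q_inv·(m₁ − m₂) mod p = 57·(15 − 7) mod 59 = 43.
m = m₂ + h·q = 7 + 43·29 = 1254.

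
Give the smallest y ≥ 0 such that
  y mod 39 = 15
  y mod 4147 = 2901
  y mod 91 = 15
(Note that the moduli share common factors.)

gcd(39, 4147) = 13 and 13 | (2901 − 15), so the pair is consistent; merging gives y ≡ 2901 (mod 12441), where 12441 = lcm(39, 4147).
gcd(12441, 91) = 13 and 13 | (15 − 2901), so the pair is consistent; merging gives y ≡ 77547 (mod 87087), where 87087 = lcm(12441, 91).
The solution is unique modulo lcm(39, 4147, 91) = 87087.

77547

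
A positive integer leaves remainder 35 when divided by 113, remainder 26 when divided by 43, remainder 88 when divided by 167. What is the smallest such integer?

298016

The moduli are pairwise coprime; M = 113·43·167 = 811453.
M/113 = 7181; 7181 ≡ 62 (mod 113); 62·31 ≡ 1, so inverse 31.
M/43 = 18871; 18871 ≡ 37 (mod 43); 37·7 ≡ 1, so inverse 7.
M/167 = 4859; 4859 ≡ 16 (mod 167); 16·94 ≡ 1, so inverse 94.
n ≡ 35·7181·31 + 26·18871·7 + 88·4859·94 = 51419555.
51419555 mod 811453 = 298016.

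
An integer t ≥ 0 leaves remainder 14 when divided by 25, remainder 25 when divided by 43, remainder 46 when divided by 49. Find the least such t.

From t ≡ 14 (mod 25) write t = 14 + 25s. Substituting into t ≡ 25 (mod 43) gives 25s ≡ 11 (mod 43), and since 25⁻¹ ≡ 31 (mod 43), s ≡ 40. Hence t ≡ 14 + 25·40 = 1014 (mod 1075).
From t ≡ 1014 (mod 1075) write t = 1014 + 1075s. Substituting into t ≡ 46 (mod 49) gives 1075s ≡ 12 (mod 49), and since 46⁻¹ ≡ 16 (mod 49), s ≡ 45. Hence t ≡ 1014 + 1075·45 = 49389 (mod 52675).

49389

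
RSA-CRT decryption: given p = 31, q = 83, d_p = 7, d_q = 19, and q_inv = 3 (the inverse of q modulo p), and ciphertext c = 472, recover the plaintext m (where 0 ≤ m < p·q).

m₁ = c^(d_p) mod p: c ≡ 7 (mod 31), and 7^7 mod 31 = 28.
m₂ = c^(d_q) mod q: c ≡ 57 (mod 83), and 57^19 mod 83 = 19.
h = q_inv·(m₁ − m₂) mod p = 3·(28 − 19) mod 31 = 27.
m = m₂ + h·q = 19 + 27·83 = 2260.

2260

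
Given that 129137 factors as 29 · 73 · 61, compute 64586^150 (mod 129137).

Mod 29: 64586 ≡ 3; by Fermat, exponent reduces to 150 mod 28 = 10; 3^10 ≡ 5 (mod 29).
Mod 73: 64586 ≡ 54; by Fermat, exponent reduces to 150 mod 72 = 6; 54^6 ≡ 9 (mod 73).
Mod 61: 64586 ≡ 48; by Fermat, exponent reduces to 150 mod 60 = 30; 48^30 ≡ 1 (mod 61).
Combine by CRT: x ≡ 5 (mod 29), x ≡ 9 (mod 73), x ≡ 1 (mod 61) ⇒ x ≡ 60818 (mod 129137).

60818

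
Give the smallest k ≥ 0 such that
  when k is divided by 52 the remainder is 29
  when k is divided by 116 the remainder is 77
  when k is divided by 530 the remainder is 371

gcd(52, 116) = 4 and 4 | (77 − 29), so the pair is consistent; merging gives k ≡ 1121 (mod 1508), where 1508 = lcm(52, 116).
gcd(1508, 530) = 2 and 2 | (371 − 1121), so the pair is consistent; merging gives k ≡ 53901 (mod 399620), where 399620 = lcm(1508, 530).
The solution is unique modulo lcm(52, 116, 530) = 399620.

53901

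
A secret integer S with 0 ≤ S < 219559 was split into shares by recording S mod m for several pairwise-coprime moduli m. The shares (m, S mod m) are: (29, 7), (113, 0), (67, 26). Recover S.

The moduli are pairwise coprime; N = 29·113·67 = 219559.
N/29 = 7571; 7571 ≡ 2 (mod 29); 2·15 ≡ 1, so inverse 15.
N/113 = 1943; 1943 ≡ 22 (mod 113); 22·36 ≡ 1, so inverse 36.
N/67 = 3277; 3277 ≡ 61 (mod 67); 61·11 ≡ 1, so inverse 11.
S ≡ 7·7571·15 + 0·1943·36 + 26·3277·11 = 1732177.
1732177 mod 219559 = 195264.

195264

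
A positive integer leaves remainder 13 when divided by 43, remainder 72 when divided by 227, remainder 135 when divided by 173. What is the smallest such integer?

Combine the congruences pairwise.
From m ≡ 13 (mod 43) write m = 13 + 43t. Substituting into m ≡ 72 (mod 227) gives 43t ≡ 59 (mod 227), and since 43⁻¹ ≡ 132 (mod 227), t ≡ 70. Hence m ≡ 13 + 43·70 = 3023 (mod 9761).
From m ≡ 3023 (mod 9761) write m = 3023 + 9761t. Substituting into m ≡ 135 (mod 173) gives 9761t ≡ 53 (mod 173), and since 73⁻¹ ≡ 64 (mod 173), t ≡ 105. Hence m ≡ 3023 + 9761·105 = 1027928 (mod 1688653).

1027928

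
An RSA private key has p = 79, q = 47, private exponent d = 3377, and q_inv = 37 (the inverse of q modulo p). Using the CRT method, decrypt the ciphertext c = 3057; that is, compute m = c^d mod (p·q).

1366

d_p = d mod (p−1) = 3377 mod 78 = 23; d_q = d mod (q−1) = 19.
m₁ = c^(d_p) mod p: c ≡ 55 (mod 79), and 55^23 mod 79 = 23.
m₂ = c^(d_q) mod q: c ≡ 2 (mod 47), and 2^19 mod 47 = 3.
h = q_inv·(m₁ − m₂) mod p = 37·(23 − 3) mod 79 = 29.
m = m₂ + h·q = 3 + 29·47 = 1366.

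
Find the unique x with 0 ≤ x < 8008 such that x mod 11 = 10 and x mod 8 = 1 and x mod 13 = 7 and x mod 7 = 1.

4817

From x ≡ 10 (mod 11) write x = 10 + 11t. Substituting into x ≡ 1 (mod 8) gives 11t ≡ 7 (mod 8), and since 3⁻¹ ≡ 3 (mod 8), t ≡ 5. Hence x ≡ 10 + 11·5 = 65 (mod 88).
From x ≡ 65 (mod 88) write x = 65 + 88t. Substituting into x ≡ 7 (mod 13) gives 88t ≡ 7 (mod 13), and since 10⁻¹ ≡ 4 (mod 13), t ≡ 2. Hence x ≡ 65 + 88·2 = 241 (mod 1144).
From x ≡ 241 (mod 1144) write x = 241 + 1144t. Substituting into x ≡ 1 (mod 7) gives 1144t ≡ 5 (mod 7), and since 3⁻¹ ≡ 5 (mod 7), t ≡ 4. Hence x ≡ 241 + 1144·4 = 4817 (mod 8008).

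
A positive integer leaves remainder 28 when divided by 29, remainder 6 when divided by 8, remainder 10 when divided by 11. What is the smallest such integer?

318

The moduli are pairwise coprime; N = 29·8·11 = 2552.
N/29 = 88; 88 ≡ 1 (mod 29), inverse 1.
N/8 = 319; 319 ≡ 7 (mod 8); 7·7 ≡ 1, so inverse 7.
N/11 = 232; 232 ≡ 1 (mod 11), inverse 1.
x ≡ 28·88·1 + 6·319·7 + 10·232·1 = 18182.
18182 mod 2552 = 318.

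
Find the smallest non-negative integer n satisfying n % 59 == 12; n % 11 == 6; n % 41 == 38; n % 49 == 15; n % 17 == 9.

21466572

The moduli are pairwise coprime; M = 59·11·41·49·17 = 22165297.
M/59 = 375683; 375683 ≡ 30 (mod 59); 30·2 ≡ 1, so inverse 2.
M/11 = 2015027; 2015027 ≡ 3 (mod 11); 3·4 ≡ 1, so inverse 4.
M/41 = 540617; 540617 ≡ 32 (mod 41); 32·9 ≡ 1, so inverse 9.
M/49 = 452353; 452353 ≡ 34 (mod 49); 34·13 ≡ 1, so inverse 13.
M/17 = 1303841; 1303841 ≡ 9 (mod 17); 9·2 ≡ 1, so inverse 2.
n ≡ 12·375683·2 + 6·2015027·4 + 38·540617·9 + 15·452353·13 + 9·1303841·2 = 353946027.
353946027 mod 22165297 = 21466572.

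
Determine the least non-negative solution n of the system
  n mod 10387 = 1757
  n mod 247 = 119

gcd(10387, 247) = 13 and 13 | (119 − 1757), so the pair is consistent; merging gives n ≡ 74466 (mod 197353), where 197353 = lcm(10387, 247).
The solution is unique modulo lcm(10387, 247) = 197353.

74466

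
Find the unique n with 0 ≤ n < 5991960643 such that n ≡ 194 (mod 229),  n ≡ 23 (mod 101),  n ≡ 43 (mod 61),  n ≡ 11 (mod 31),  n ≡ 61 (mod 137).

From n ≡ 194 (mod 229) write n = 194 + 229t. Substituting into n ≡ 23 (mod 101) gives 229t ≡ 31 (mod 101), and since 27⁻¹ ≡ 15 (mod 101), t ≡ 61. Hence n ≡ 194 + 229·61 = 14163 (mod 23129).
From n ≡ 14163 (mod 23129) write n = 14163 + 23129t. Substituting into n ≡ 43 (mod 61) gives 23129t ≡ 32 (mod 61), and since 10⁻¹ ≡ 55 (mod 61), t ≡ 52. Hence n ≡ 14163 + 23129·52 = 1216871 (mod 1410869).
From n ≡ 1216871 (mod 1410869) write n = 1216871 + 1410869t. Substituting into n ≡ 11 (mod 31) gives 1410869t ≡ 14 (mod 31), and since 28⁻¹ ≡ 10 (mod 31), t ≡ 16. Hence n ≡ 1216871 + 1410869·16 = 23790775 (mod 43736939).
From n ≡ 23790775 (mod 43736939) write n = 23790775 + 43736939t. Substituting into n ≡ 61 (mod 137) gives 43736939t ≡ 21 (mod 137), and since 100⁻¹ ≡ 37 (mod 137), t ≡ 92. Hence n ≡ 23790775 + 43736939·92 = 4047589163 (mod 5991960643).

4047589163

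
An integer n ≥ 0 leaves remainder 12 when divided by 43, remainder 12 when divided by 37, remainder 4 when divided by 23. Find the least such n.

Combine the congruences pairwise.
From n ≡ 12 (mod 43) write n = 12 + 43t. Substituting into n ≡ 12 (mod 37) gives 43t ≡ 0 (mod 37), and since 6⁻¹ ≡ 31 (mod 37), t ≡ 0. Hence n ≡ 12 + 43·0 = 12 (mod 1591).
From n ≡ 12 (mod 1591) write n = 12 + 1591t. Substituting into n ≡ 4 (mod 23) gives 1591t ≡ 15 (mod 23), and since 4⁻¹ ≡ 6 (mod 23), t ≡ 21. Hence n ≡ 12 + 1591·21 = 33423 (mod 36593).

33423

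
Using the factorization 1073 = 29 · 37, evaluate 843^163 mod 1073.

822

Mod 29: 843 ≡ 2; by Fermat, exponent reduces to 163 mod 28 = 23; 2^23 ≡ 10 (mod 29).
Mod 37: 843 ≡ 29; by Fermat, exponent reduces to 163 mod 36 = 19; 29^19 ≡ 8 (mod 37).
Combine by CRT: x ≡ 10 (mod 29), x ≡ 8 (mod 37) ⇒ x ≡ 822 (mod 1073).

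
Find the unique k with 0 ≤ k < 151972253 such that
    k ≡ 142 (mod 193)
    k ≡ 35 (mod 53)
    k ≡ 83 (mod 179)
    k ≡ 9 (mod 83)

The moduli are pairwise coprime; N = 193·53·179·83 = 151972253.
N/193 = 787421; 787421 ≡ 174 (mod 193); 174·132 ≡ 1, so inverse 132.
N/53 = 2867401; 2867401 ≡ 48 (mod 53); 48·21 ≡ 1, so inverse 21.
N/179 = 849007; 849007 ≡ 10 (mod 179); 10·18 ≡ 1, so inverse 18.
N/83 = 1830991; 1830991 ≡ 11 (mod 83); 11·68 ≡ 1, so inverse 68.
k ≡ 142·787421·132 + 35·2867401·21 + 83·849007·18 + 9·1830991·68 = 19255941909.
19255941909 mod 151972253 = 107438031.

107438031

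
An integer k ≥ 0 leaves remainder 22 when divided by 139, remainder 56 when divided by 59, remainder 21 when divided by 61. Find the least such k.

The moduli are pairwise coprime; N = 139·59·61 = 500261.
N/139 = 3599; 3599 ≡ 124 (mod 139); 124·37 ≡ 1, so inverse 37.
N/59 = 8479; 8479 ≡ 42 (mod 59); 42·52 ≡ 1, so inverse 52.
N/61 = 8201; 8201 ≡ 27 (mod 61); 27·52 ≡ 1, so inverse 52.
k ≡ 22·3599·37 + 56·8479·52 + 21·8201·52 = 36575926.
36575926 mod 500261 = 56873.

56873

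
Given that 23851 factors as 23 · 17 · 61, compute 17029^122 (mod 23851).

19559

Mod 23: 17029 ≡ 9; by Fermat, exponent reduces to 122 mod 22 = 12; 9^12 ≡ 9 (mod 23).
Mod 17: 17029 ≡ 12; by Fermat, exponent reduces to 122 mod 16 = 10; 12^10 ≡ 9 (mod 17).
Mod 61: 17029 ≡ 10; by Fermat, exponent reduces to 122 mod 60 = 2; 10^2 ≡ 39 (mod 61).
Combine by CRT: x ≡ 9 (mod 23), x ≡ 9 (mod 17), x ≡ 39 (mod 61) ⇒ x ≡ 19559 (mod 23851).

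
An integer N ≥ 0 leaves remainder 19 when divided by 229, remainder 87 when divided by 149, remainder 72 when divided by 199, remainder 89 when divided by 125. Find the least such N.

585972089

From N ≡ 19 (mod 229) write N = 19 + 229t. Substituting into N ≡ 87 (mod 149) gives 229t ≡ 68 (mod 149), and since 80⁻¹ ≡ 95 (mod 149), t ≡ 53. Hence N ≡ 19 + 229·53 = 12156 (mod 34121).
From N ≡ 12156 (mod 34121) write N = 12156 + 34121t. Substituting into N ≡ 72 (mod 199) gives 34121t ≡ 55 (mod 199), and since 92⁻¹ ≡ 106 (mod 199), t ≡ 59. Hence N ≡ 12156 + 34121·59 = 2025295 (mod 6790079).
From N ≡ 2025295 (mod 6790079) write N = 2025295 + 6790079t. Substituting into N ≡ 89 (mod 125) gives 6790079t ≡ 44 (mod 125), and since 79⁻¹ ≡ 19 (mod 125), t ≡ 86. Hence N ≡ 2025295 + 6790079·86 = 585972089 (mod 848759875).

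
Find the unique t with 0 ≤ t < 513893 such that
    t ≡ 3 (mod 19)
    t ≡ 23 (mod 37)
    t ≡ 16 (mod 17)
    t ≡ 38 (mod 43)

158235

The moduli are pairwise coprime; N = 19·37·17·43 = 513893.
N/19 = 27047; 27047 ≡ 10 (mod 19); 10·2 ≡ 1, so inverse 2.
N/37 = 13889; 13889 ≡ 14 (mod 37); 14·8 ≡ 1, so inverse 8.
N/17 = 30229; 30229 ≡ 3 (mod 17); 3·6 ≡ 1, so inverse 6.
N/43 = 11951; 11951 ≡ 40 (mod 43); 40·14 ≡ 1, so inverse 14.
t ≡ 3·27047·2 + 23·13889·8 + 16·30229·6 + 38·11951·14 = 11977774.
11977774 mod 513893 = 158235.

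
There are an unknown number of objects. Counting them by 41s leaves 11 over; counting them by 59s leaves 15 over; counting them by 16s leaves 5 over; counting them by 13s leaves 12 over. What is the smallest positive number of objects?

The moduli are pairwise coprime; M = 41·59·16·13 = 503152.
M/41 = 12272; 12272 ≡ 13 (mod 41); 13·19 ≡ 1, so inverse 19.
M/59 = 8528; 8528 ≡ 32 (mod 59); 32·24 ≡ 1, so inverse 24.
M/16 = 31447; 31447 ≡ 7 (mod 16); 7·7 ≡ 1, so inverse 7.
M/13 = 38704; 38704 ≡ 3 (mod 13); 3·9 ≡ 1, so inverse 9.
N ≡ 11·12272·19 + 15·8528·24 + 5·31447·7 + 12·38704·9 = 10915605.
10915605 mod 503152 = 349413.

349413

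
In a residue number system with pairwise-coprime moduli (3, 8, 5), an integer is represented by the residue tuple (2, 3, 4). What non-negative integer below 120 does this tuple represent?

59

The moduli are pairwise coprime; N = 3·8·5 = 120.
N/3 = 40; 40 ≡ 1 (mod 3), inverse 1.
N/8 = 15; 15 ≡ 7 (mod 8); 7·7 ≡ 1, so inverse 7.
N/5 = 24; 24 ≡ 4 (mod 5); 4·4 ≡ 1, so inverse 4.
x ≡ 2·40·1 + 3·15·7 + 4·24·4 = 779.
779 mod 120 = 59.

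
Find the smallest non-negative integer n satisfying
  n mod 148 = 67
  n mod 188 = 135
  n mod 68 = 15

111807

Combine the congruences pairwise.
gcd(148, 188) = 4 and 4 | (135 − 67), so the pair is consistent; merging gives n ≡ 511 (mod 6956), where 6956 = lcm(148, 188).
gcd(6956, 68) = 4 and 4 | (15 − 511), so the pair is consistent; merging gives n ≡ 111807 (mod 118252), where 118252 = lcm(6956, 68).
The solution is unique modulo lcm(148, 188, 68) = 118252.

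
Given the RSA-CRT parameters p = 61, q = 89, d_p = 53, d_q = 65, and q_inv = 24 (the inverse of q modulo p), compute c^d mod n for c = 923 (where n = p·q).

3087

m₁ = c^(d_p) mod p: c ≡ 8 (mod 61), and 8^53 mod 61 = 37.
m₂ = c^(d_q) mod q: c ≡ 33 (mod 89), and 33^65 mod 89 = 61.
h = q_inv·(m₁ − m₂) mod p = 24·(37 − 61) mod 61 = 34.
m = m₂ + h·q = 61 + 34·89 = 3087.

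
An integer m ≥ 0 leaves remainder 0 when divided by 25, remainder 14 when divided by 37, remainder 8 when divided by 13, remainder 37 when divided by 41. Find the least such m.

240625

The moduli are pairwise coprime; N = 25·37·13·41 = 493025.
N/25 = 19721; 19721 ≡ 21 (mod 25); 21·6 ≡ 1, so inverse 6.
N/37 = 13325; 13325 ≡ 5 (mod 37); 5·15 ≡ 1, so inverse 15.
N/13 = 37925; 37925 ≡ 4 (mod 13); 4·10 ≡ 1, so inverse 10.
N/41 = 12025; 12025 ≡ 12 (mod 41); 12·24 ≡ 1, so inverse 24.
m ≡ 0·19721·6 + 14·13325·15 + 8·37925·10 + 37·12025·24 = 16510450.
16510450 mod 493025 = 240625.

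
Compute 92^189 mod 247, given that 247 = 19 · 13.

Mod 19: 92 ≡ 16; by Fermat, exponent reduces to 189 mod 18 = 9; 16^9 ≡ 1 (mod 19).
Mod 13: 92 ≡ 1; by Fermat, exponent reduces to 189 mod 12 = 9; 1^9 ≡ 1 (mod 13).
Combine by CRT: x ≡ 1 (mod 19), x ≡ 1 (mod 13) ⇒ x ≡ 1 (mod 247).

1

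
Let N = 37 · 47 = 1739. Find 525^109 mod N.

Mod 37: 525 ≡ 7; by Fermat, exponent reduces to 109 mod 36 = 1; 7^1 ≡ 7 (mod 37).
Mod 47: 525 ≡ 8; by Fermat, exponent reduces to 109 mod 46 = 17; 8^17 ≡ 32 (mod 47).
Combine by CRT: x ≡ 7 (mod 37), x ≡ 32 (mod 47) ⇒ x ≡ 784 (mod 1739).

784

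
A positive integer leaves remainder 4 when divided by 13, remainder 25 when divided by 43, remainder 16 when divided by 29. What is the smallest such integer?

The moduli are pairwise coprime; N = 13·43·29 = 16211.
N/13 = 1247; 1247 ≡ 12 (mod 13); 12·12 ≡ 1, so inverse 12.
N/43 = 377; 377 ≡ 33 (mod 43); 33·30 ≡ 1, so inverse 30.
N/29 = 559; 559 ≡ 8 (mod 29); 8·11 ≡ 1, so inverse 11.
t ≡ 4·1247·12 + 25·377·30 + 16·559·11 = 440990.
440990 mod 16211 = 3293.

3293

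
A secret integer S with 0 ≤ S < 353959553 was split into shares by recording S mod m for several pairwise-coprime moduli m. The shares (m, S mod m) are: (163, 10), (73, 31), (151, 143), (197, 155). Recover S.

51527081

The moduli are pairwise coprime; N = 163·73·151·197 = 353959553.
N/163 = 2171531; 2171531 ≡ 45 (mod 163); 45·29 ≡ 1, so inverse 29.
N/73 = 4848761; 4848761 ≡ 28 (mod 73); 28·60 ≡ 1, so inverse 60.
N/151 = 2344103; 2344103 ≡ 130 (mod 151); 130·115 ≡ 1, so inverse 115.
N/197 = 1796749; 1796749 ≡ 109 (mod 197); 109·47 ≡ 1, so inverse 47.
S ≡ 10·2171531·29 + 31·4848761·60 + 143·2344103·115 + 155·1796749·47 = 61286529750.
61286529750 mod 353959553 = 51527081.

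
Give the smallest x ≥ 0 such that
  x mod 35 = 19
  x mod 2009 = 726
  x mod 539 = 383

34879

gcd(35, 2009) = 7 and 7 | (726 − 19), so the pair is consistent; merging gives x ≡ 4744 (mod 10045), where 10045 = lcm(35, 2009).
gcd(10045, 539) = 49 and 49 | (383 − 4744), so the pair is consistent; merging gives x ≡ 34879 (mod 110495), where 110495 = lcm(10045, 539).
The solution is unique modulo lcm(35, 2009, 539) = 110495.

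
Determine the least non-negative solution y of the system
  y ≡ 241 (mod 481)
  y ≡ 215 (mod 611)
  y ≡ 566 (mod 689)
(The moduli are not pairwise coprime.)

Combine the congruences pairwise.
gcd(481, 611) = 13 and 13 | (215 − 241), so the pair is consistent; merging gives y ≡ 9380 (mod 22607), where 22607 = lcm(481, 611).
gcd(22607, 689) = 13 and 13 | (566 − 9380), so the pair is consistent; merging gives y ≡ 823232 (mod 1198171), where 1198171 = lcm(22607, 689).
The solution is unique modulo lcm(481, 611, 689) = 1198171.

823232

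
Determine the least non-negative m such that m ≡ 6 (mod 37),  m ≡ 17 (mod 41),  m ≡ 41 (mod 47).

26831

Combine the congruences pairwise.
From m ≡ 6 (mod 37) write m = 6 + 37t. Substituting into m ≡ 17 (mod 41) gives 37t ≡ 11 (mod 41), and since 37⁻¹ ≡ 10 (mod 41), t ≡ 28. Hence m ≡ 6 + 37·28 = 1042 (mod 1517).
From m ≡ 1042 (mod 1517) write m = 1042 + 1517t. Substituting into m ≡ 41 (mod 47) gives 1517t ≡ 33 (mod 47), and since 13⁻¹ ≡ 29 (mod 47), t ≡ 17. Hence m ≡ 1042 + 1517·17 = 26831 (mod 71299).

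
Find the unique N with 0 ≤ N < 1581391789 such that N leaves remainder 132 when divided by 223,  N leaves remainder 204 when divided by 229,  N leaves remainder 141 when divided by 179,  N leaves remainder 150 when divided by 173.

1462556336

The moduli are pairwise coprime; M = 223·229·179·173 = 1581391789.
M/223 = 7091443; 7091443 ≡ 43 (mod 223); 43·83 ≡ 1, so inverse 83.
M/229 = 6905641; 6905641 ≡ 146 (mod 229); 146·80 ≡ 1, so inverse 80.
M/179 = 8834591; 8834591 ≡ 46 (mod 179); 46·144 ≡ 1, so inverse 144.
M/173 = 9140993; 9140993 ≡ 19 (mod 173); 19·82 ≡ 1, so inverse 82.
N ≡ 132·7091443·83 + 204·6905641·80 + 141·8834591·144 + 150·9140993·82 = 482205660192.
482205660192 mod 1581391789 = 1462556336.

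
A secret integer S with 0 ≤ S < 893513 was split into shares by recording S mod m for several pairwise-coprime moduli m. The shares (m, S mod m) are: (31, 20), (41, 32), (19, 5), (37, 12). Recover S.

The moduli are pairwise coprime; N = 31·41·19·37 = 893513.
N/31 = 28823; 28823 ≡ 24 (mod 31); 24·22 ≡ 1, so inverse 22.
N/41 = 21793; 21793 ≡ 22 (mod 41); 22·28 ≡ 1, so inverse 28.
N/19 = 47027; 47027 ≡ 2 (mod 19); 2·10 ≡ 1, so inverse 10.
N/37 = 24149; 24149 ≡ 25 (mod 37); 25·3 ≡ 1, so inverse 3.
S ≡ 20·28823·22 + 32·21793·28 + 5·47027·10 + 12·24149·3 = 35429362.
35429362 mod 893513 = 582355.

582355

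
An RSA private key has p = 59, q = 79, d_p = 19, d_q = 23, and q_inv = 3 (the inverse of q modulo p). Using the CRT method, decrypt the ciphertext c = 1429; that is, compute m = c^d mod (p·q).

3440

m₁ = c^(d_p) mod p: c ≡ 13 (mod 59), and 13^19 mod 59 = 18.
m₂ = c^(d_q) mod q: c ≡ 7 (mod 79), and 7^23 mod 79 = 43.
h = q_inv·(m₁ − m₂) mod p = 3·(18 − 43) mod 59 = 43.
m = m₂ + h·q = 43 + 43·79 = 3440.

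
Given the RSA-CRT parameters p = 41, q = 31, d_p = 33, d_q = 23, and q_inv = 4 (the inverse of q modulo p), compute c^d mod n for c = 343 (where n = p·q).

814

m₁ = c^(d_p) mod p: c ≡ 15 (mod 41), and 15^33 mod 41 = 35.
m₂ = c^(d_q) mod q: c ≡ 2 (mod 31), and 2^23 mod 31 = 8.
h = q_inv·(m₁ − m₂) mod p = 4·(35 − 8) mod 41 = 26.
m = m₂ + h·q = 8 + 26·31 = 814.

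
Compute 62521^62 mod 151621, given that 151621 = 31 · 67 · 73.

59835

Mod 31: 62521 ≡ 25; by Fermat, exponent reduces to 62 mod 30 = 2; 25^2 ≡ 5 (mod 31).
Mod 67: 62521 ≡ 10; 10^62 ≡ 4 (mod 67).
Mod 73: 62521 ≡ 33; 33^62 ≡ 48 (mod 73).
Combine by CRT: x ≡ 5 (mod 31), x ≡ 4 (mod 67), x ≡ 48 (mod 73) ⇒ x ≡ 59835 (mod 151621).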